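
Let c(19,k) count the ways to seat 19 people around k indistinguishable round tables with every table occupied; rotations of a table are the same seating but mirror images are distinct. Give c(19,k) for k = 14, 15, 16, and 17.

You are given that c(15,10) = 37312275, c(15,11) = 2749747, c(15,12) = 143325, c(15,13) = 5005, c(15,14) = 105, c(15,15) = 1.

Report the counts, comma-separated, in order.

r16: T_16,11=15×2749747+37312275=78558480; T_16,12=15×143325+2749747=4899622; T_16,13=15×5005+143325=218400; T_16,14=15×105+5005=6580; T_16,15=15×1+105=120; T_16,16=15×0+1=1
r17: T_17,12=16×4899622+78558480=156952432; T_17,13=16×218400+4899622=8394022; T_17,14=16×6580+218400=323680; T_17,15=16×120+6580=8500; T_17,16=16×1+120=136; T_17,17=16×0+1=1
r18: T_18,13=17×8394022+156952432=299650806; T_18,14=17×323680+8394022=13896582; T_18,15=17×8500+323680=468180; T_18,16=17×136+8500=10812; T_18,17=17×1+136=153
r19: T_19,14=18×13896582+299650806=549789282; T_19,15=18×468180+13896582=22323822; T_19,16=18×10812+468180=662796; T_19,17=18×153+10812=13566
Read c(19,14) = 549789282, c(19,15) = 22323822, c(19,16) = 662796, c(19,17) = 13566.

549789282, 22323822, 662796, 13566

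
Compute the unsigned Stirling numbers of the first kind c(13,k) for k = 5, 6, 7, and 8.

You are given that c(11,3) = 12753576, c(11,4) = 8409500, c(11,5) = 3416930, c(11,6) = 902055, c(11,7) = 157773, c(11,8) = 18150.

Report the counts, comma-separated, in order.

r12: T_12,4=11×8409500+12753576=105258076; T_12,5=11×3416930+8409500=45995730; T_12,6=11×902055+3416930=13339535; T_12,7=11×157773+902055=2637558; T_12,8=11×18150+157773=357423
r13: T_13,5=12×45995730+105258076=657206836; T_13,6=12×13339535+45995730=206070150; T_13,7=12×2637558+13339535=44990231; T_13,8=12×357423+2637558=6926634
Read c(13,5) = 657206836, c(13,6) = 206070150, c(13,7) = 44990231, c(13,8) = 6926634.

657206836, 206070150, 44990231, 6926634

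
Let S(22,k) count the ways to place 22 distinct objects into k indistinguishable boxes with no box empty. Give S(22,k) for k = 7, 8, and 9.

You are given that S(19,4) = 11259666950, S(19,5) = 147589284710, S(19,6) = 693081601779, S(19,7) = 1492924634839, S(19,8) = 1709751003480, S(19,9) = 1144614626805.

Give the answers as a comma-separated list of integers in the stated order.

602762379967440, 1142399079991620, 1241963303533920

r20: T_20,5=5×147589284710+11259666950=749206090500; T_20,6=6×693081601779+147589284710=4306078895384; T_20,7=7×1492924634839+693081601779=11143554045652; T_20,8=8×1709751003480+1492924634839=15170932662679; T_20,9=9×1144614626805+1709751003480=12011282644725
r21: T_21,6=6×4306078895384+749206090500=26585679462804; T_21,7=7×11143554045652+4306078895384=82310957214948; T_21,8=8×15170932662679+11143554045652=132511015347084; T_21,9=9×12011282644725+15170932662679=123272476465204
r22: T_22,7=7×82310957214948+26585679462804=602762379967440; T_22,8=8×132511015347084+82310957214948=1142399079991620; T_22,9=9×123272476465204+132511015347084=1241963303533920
Read S(22,7) = 602762379967440, S(22,8) = 1142399079991620, S(22,9) = 1241963303533920.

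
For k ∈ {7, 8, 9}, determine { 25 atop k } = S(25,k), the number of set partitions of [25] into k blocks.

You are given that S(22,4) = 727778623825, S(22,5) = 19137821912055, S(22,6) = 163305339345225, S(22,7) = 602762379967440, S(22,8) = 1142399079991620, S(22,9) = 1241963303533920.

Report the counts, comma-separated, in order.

227832482998716310, 690223721118368580, 1167921451092973005

[23] T[23,5]:5*19137821912055+727778623825=96416888184100 · T[23,6]:6*163305339345225+19137821912055=998969857983405 · T[23,7]:7*602762379967440+163305339345225=4382641999117305 · T[23,8]:8*1142399079991620+602762379967440=9741955019900400 · T[23,9]:9*1241963303533920+1142399079991620=12320068811796900
[24] T[24,6]:6*998969857983405+96416888184100=6090236036084530 · T[24,7]:7*4382641999117305+998969857983405=31677463851804540 · T[24,8]:8*9741955019900400+4382641999117305=82318282158320505 · T[24,9]:9*12320068811796900+9741955019900400=120622574326072500
[25] T[25,7]:7*31677463851804540+6090236036084530=227832482998716310 · T[25,8]:8*82318282158320505+31677463851804540=690223721118368580 · T[25,9]:9*120622574326072500+82318282158320505=1167921451092973005
Read S(25,7) = 227832482998716310, S(25,8) = 690223721118368580, S(25,9) = 1167921451092973005.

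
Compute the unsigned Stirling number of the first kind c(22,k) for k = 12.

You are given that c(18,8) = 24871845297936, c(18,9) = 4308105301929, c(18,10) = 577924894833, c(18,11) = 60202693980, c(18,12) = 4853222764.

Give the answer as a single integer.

4154823851430525

[19] T[19,9]:18*4308105301929+24871845297936=102417740732658 · T[19,10]:18*577924894833+4308105301929=14710753408923 · T[19,11]:18*60202693980+577924894833=1661573386473 · T[19,12]:18*4853222764+60202693980=147560703732
[20] T[20,10]:19*14710753408923+102417740732658=381922055502195 · T[20,11]:19*1661573386473+14710753408923=46280647751910 · T[20,12]:19*147560703732+1661573386473=4465226757381
[21] T[21,11]:20*46280647751910+381922055502195=1307535010540395 · T[21,12]:20*4465226757381+46280647751910=135585182899530
[22] T[22,12]:21*135585182899530+1307535010540395=4154823851430525
Read c(22,12) = 4154823851430525.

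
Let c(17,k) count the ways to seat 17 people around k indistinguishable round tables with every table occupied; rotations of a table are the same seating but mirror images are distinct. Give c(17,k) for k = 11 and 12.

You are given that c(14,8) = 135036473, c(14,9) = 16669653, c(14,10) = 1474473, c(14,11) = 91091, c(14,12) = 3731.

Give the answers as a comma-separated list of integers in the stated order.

[15] T[15,9]:14*16669653+135036473=368411615 · T[15,10]:14*1474473+16669653=37312275 · T[15,11]:14*91091+1474473=2749747 · T[15,12]:14*3731+91091=143325
[16] T[16,10]:15*37312275+368411615=928095740 · T[16,11]:15*2749747+37312275=78558480 · T[16,12]:15*143325+2749747=4899622
[17] T[17,11]:16*78558480+928095740=2185031420 · T[17,12]:16*4899622+78558480=156952432
Read c(17,11) = 2185031420, c(17,12) = 156952432.

2185031420, 156952432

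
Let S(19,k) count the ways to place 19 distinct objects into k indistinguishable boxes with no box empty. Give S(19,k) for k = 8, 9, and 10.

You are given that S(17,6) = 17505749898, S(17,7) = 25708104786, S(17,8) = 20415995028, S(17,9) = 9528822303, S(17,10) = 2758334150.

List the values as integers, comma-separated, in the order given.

1709751003480, 1144614626805, 477297033785

row 18: T[18][7]=7·25708104786+17505749898=197462483400  T[18][8]=8·20415995028+25708104786=189036065010  T[18][9]=9·9528822303+20415995028=106175395755  T[18][10]=10·2758334150+9528822303=37112163803
row 19: T[19][8]=8·189036065010+197462483400=1709751003480  T[19][9]=9·106175395755+189036065010=1144614626805  T[19][10]=10·37112163803+106175395755=477297033785
Read S(19,8) = 1709751003480, S(19,9) = 1144614626805, S(19,10) = 477297033785.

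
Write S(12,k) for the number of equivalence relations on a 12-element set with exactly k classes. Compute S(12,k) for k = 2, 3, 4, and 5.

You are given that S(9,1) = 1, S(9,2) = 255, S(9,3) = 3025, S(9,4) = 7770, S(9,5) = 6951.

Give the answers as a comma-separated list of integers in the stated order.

2047, 86526, 611501, 1379400

[10] T[10,1]:1*1+0=1 · T[10,2]:2*255+1=511 · T[10,3]:3*3025+255=9330 · T[10,4]:4*7770+3025=34105 · T[10,5]:5*6951+7770=42525
[11] T[11,1]:1*1+0=1 · T[11,2]:2*511+1=1023 · T[11,3]:3*9330+511=28501 · T[11,4]:4*34105+9330=145750 · T[11,5]:5*42525+34105=246730
[12] T[12,2]:2*1023+1=2047 · T[12,3]:3*28501+1023=86526 · T[12,4]:4*145750+28501=611501 · T[12,5]:5*246730+145750=1379400
Read S(12,2) = 2047, S(12,3) = 86526, S(12,4) = 611501, S(12,5) = 1379400.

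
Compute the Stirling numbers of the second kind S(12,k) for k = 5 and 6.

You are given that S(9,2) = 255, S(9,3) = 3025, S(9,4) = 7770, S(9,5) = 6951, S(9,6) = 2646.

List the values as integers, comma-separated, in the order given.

r10: T_10,3=3×3025+255=9330; T_10,4=4×7770+3025=34105; T_10,5=5×6951+7770=42525; T_10,6=6×2646+6951=22827
r11: T_11,4=4×34105+9330=145750; T_11,5=5×42525+34105=246730; T_11,6=6×22827+42525=179487
r12: T_12,5=5×246730+145750=1379400; T_12,6=6×179487+246730=1323652
Read S(12,5) = 1379400, S(12,6) = 1323652.

1379400, 1323652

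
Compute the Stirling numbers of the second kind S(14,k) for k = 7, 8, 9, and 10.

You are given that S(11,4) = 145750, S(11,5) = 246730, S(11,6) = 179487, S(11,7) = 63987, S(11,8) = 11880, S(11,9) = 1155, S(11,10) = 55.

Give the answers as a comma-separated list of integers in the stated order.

@12  (12,5):246730·5+145750→1379400, (12,6):179487·6+246730→1323652, (12,7):63987·7+179487→627396, (12,8):11880·8+63987→159027, (12,9):1155·9+11880→22275, (12,10):55·10+1155→1705
@13  (13,6):1323652·6+1379400→9321312, (13,7):627396·7+1323652→5715424, (13,8):159027·8+627396→1899612, (13,9):22275·9+159027→359502, (13,10):1705·10+22275→39325
@14  (14,7):5715424·7+9321312→49329280, (14,8):1899612·8+5715424→20912320, (14,9):359502·9+1899612→5135130, (14,10):39325·10+359502→752752
Read S(14,7) = 49329280, S(14,8) = 20912320, S(14,9) = 5135130, S(14,10) = 752752.

49329280, 20912320, 5135130, 752752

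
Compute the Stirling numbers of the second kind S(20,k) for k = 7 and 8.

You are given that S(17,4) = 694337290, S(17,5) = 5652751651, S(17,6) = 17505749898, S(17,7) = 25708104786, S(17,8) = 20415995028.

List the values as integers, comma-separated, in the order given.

11143554045652, 15170932662679

row 18: T[18][5]=5·5652751651+694337290=28958095545  T[18][6]=6·17505749898+5652751651=110687251039  T[18][7]=7·25708104786+17505749898=197462483400  T[18][8]=8·20415995028+25708104786=189036065010
row 19: T[19][6]=6·110687251039+28958095545=693081601779  T[19][7]=7·197462483400+110687251039=1492924634839  T[19][8]=8·189036065010+197462483400=1709751003480
row 20: T[20][7]=7·1492924634839+693081601779=11143554045652  T[20][8]=8·1709751003480+1492924634839=15170932662679
Read S(20,7) = 11143554045652, S(20,8) = 15170932662679.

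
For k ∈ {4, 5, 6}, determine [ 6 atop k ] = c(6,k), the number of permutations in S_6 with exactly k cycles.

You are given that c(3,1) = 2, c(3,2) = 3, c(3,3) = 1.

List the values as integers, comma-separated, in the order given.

85, 15, 1

@4  (4,2):3·3+2→11, (4,3):1·3+3→6, (4,4):0·3+1→1
@5  (5,3):6·4+11→35, (5,4):1·4+6→10, (5,5):0·4+1→1
@6  (6,4):10·5+35→85, (6,5):1·5+10→15, (6,6):0·5+1→1
Read c(6,4) = 85, c(6,5) = 15, c(6,6) = 1.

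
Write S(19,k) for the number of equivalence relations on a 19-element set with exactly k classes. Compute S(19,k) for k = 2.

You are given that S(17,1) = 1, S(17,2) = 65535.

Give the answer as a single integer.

row 18: T[18][1]=1·1+0=1  T[18][2]=2·65535+1=131071
row 19: T[19][2]=2·131071+1=262143
Read S(19,2) = 262143.

262143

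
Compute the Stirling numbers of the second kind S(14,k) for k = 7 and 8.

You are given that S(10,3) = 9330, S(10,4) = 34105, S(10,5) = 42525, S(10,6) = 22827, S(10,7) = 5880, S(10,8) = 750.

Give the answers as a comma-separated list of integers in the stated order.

49329280, 20912320

@11  (11,4):34105·4+9330→145750, (11,5):42525·5+34105→246730, (11,6):22827·6+42525→179487, (11,7):5880·7+22827→63987, (11,8):750·8+5880→11880
@12  (12,5):246730·5+145750→1379400, (12,6):179487·6+246730→1323652, (12,7):63987·7+179487→627396, (12,8):11880·8+63987→159027
@13  (13,6):1323652·6+1379400→9321312, (13,7):627396·7+1323652→5715424, (13,8):159027·8+627396→1899612
@14  (14,7):5715424·7+9321312→49329280, (14,8):1899612·8+5715424→20912320
Read S(14,7) = 49329280, S(14,8) = 20912320.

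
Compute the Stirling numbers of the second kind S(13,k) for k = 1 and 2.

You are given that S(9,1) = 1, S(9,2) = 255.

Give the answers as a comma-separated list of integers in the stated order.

row 10: T[10][1]=1·1+0=1  T[10][2]=2·255+1=511
row 11: T[11][1]=1·1+0=1  T[11][2]=2·511+1=1023
row 12: T[12][1]=1·1+0=1  T[12][2]=2·1023+1=2047
row 13: T[13][1]=1·1+0=1  T[13][2]=2·2047+1=4095
Read S(13,1) = 1, S(13,2) = 4095.

1, 4095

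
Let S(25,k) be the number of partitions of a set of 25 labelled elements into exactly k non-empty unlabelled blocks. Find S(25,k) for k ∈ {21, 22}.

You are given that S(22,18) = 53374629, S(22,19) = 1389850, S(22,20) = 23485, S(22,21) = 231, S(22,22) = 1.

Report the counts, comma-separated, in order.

168519505, 3200450

[23] T[23,19]:19*1389850+53374629=79781779 · T[23,20]:20*23485+1389850=1859550 · T[23,21]:21*231+23485=28336 · T[23,22]:22*1+231=253
[24] T[24,20]:20*1859550+79781779=116972779 · T[24,21]:21*28336+1859550=2454606 · T[24,22]:22*253+28336=33902
[25] T[25,21]:21*2454606+116972779=168519505 · T[25,22]:22*33902+2454606=3200450
Read S(25,21) = 168519505, S(25,22) = 3200450.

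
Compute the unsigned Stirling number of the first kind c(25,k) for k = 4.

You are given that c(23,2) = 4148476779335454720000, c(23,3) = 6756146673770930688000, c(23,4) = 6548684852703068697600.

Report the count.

3936561409138663118131200

@24  (24,3):6756146673770930688000·23+4148476779335454720000→159539850276066860544000, (24,4):6548684852703068697600·23+6756146673770930688000→157375898285941510732800
@25  (25,4):157375898285941510732800·24+159539850276066860544000→3936561409138663118131200
Read c(25,4) = 3936561409138663118131200.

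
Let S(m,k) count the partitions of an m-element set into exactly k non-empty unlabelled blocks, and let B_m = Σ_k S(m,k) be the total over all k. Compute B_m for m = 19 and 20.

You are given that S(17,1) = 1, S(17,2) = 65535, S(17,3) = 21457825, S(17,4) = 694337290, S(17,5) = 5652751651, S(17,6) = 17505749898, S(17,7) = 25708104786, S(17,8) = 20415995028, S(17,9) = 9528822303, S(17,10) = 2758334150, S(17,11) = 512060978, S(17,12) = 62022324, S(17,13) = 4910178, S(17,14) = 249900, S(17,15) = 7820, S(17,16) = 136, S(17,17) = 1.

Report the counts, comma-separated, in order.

i=18: T(18,1)=0+1·1=1 | T(18,2)=1+2·65535=131071 | T(18,3)=65535+3·21457825=64439010 | T(18,4)=21457825+4·694337290=2798806985 | T(18,5)=694337290+5·5652751651=28958095545 | T(18,6)=5652751651+6·17505749898=110687251039 | T(18,7)=17505749898+7·25708104786=197462483400 | T(18,8)=25708104786+8·20415995028=189036065010 | T(18,9)=20415995028+9·9528822303=106175395755 | T(18,10)=9528822303+10·2758334150=37112163803 | T(18,11)=2758334150+11·512060978=8391004908 | T(18,12)=512060978+12·62022324=1256328866 | T(18,13)=62022324+13·4910178=125854638 | T(18,14)=4910178+14·249900=8408778 | T(18,15)=249900+15·7820=367200 | T(18,16)=7820+16·136=9996 | T(18,17)=136+17·1=153 | T(18,18)=1+18·0=1
i=19: T(19,1)=0+1·1=1 | T(19,2)=1+2·131071=262143 | T(19,3)=131071+3·64439010=193448101 | T(19,4)=64439010+4·2798806985=11259666950 | T(19,5)=2798806985+5·28958095545=147589284710 | T(19,6)=28958095545+6·110687251039=693081601779 | T(19,7)=110687251039+7·197462483400=1492924634839 | T(19,8)=197462483400+8·189036065010=1709751003480 | T(19,9)=189036065010+9·106175395755=1144614626805 | T(19,10)=106175395755+10·37112163803=477297033785 | T(19,11)=37112163803+11·8391004908=129413217791 | T(19,12)=8391004908+12·1256328866=23466951300 | T(19,13)=1256328866+13·125854638=2892439160 | T(19,14)=125854638+14·8408778=243577530 | T(19,15)=8408778+15·367200=13916778 | T(19,16)=367200+16·9996=527136 | T(19,17)=9996+17·153=12597 | T(19,18)=153+18·1=171 | T(19,19)=1+19·0=1
i=20: T(20,1)=0+1·1=1 | T(20,2)=1+2·262143=524287 | T(20,3)=262143+3·193448101=580606446 | T(20,4)=193448101+4·11259666950=45232115901 | T(20,5)=11259666950+5·147589284710=749206090500 | T(20,6)=147589284710+6·693081601779=4306078895384 | T(20,7)=693081601779+7·1492924634839=11143554045652 | T(20,8)=1492924634839+8·1709751003480=15170932662679 | T(20,9)=1709751003480+9·1144614626805=12011282644725 | T(20,10)=1144614626805+10·477297033785=5917584964655 | T(20,11)=477297033785+11·129413217791=1900842429486 | T(20,12)=129413217791+12·23466951300=411016633391 | T(20,13)=23466951300+13·2892439160=61068660380 | T(20,14)=2892439160+14·243577530=6302524580 | T(20,15)=243577530+15·13916778=452329200 | T(20,16)=13916778+16·527136=22350954 | T(20,17)=527136+17·12597=741285 | T(20,18)=12597+18·171=15675 | T(20,19)=171+19·1=190 | T(20,20)=1+20·0=1
B_19 = ΣS(19,k) = 1+262143+193448101+11259666950+147589284710+693081601779+1492924634839+1709751003480+1144614626805+477297033785+129413217791+23466951300+2892439160+243577530+13916778+527136+12597+171+1 = 5832742205057
B_20 = ΣS(20,k) = 1+524287+580606446+45232115901+749206090500+4306078895384+11143554045652+15170932662679+12011282644725+5917584964655+1900842429486+411016633391+61068660380+6302524580+452329200+22350954+741285+15675+190+1 = 51724158235372

5832742205057, 51724158235372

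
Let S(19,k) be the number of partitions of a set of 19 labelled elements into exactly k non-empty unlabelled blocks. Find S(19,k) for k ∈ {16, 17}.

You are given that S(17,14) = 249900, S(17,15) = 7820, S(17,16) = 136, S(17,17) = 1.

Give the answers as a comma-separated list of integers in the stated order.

i=18: T(18,15)=249900+15·7820=367200 | T(18,16)=7820+16·136=9996 | T(18,17)=136+17·1=153
i=19: T(19,16)=367200+16·9996=527136 | T(19,17)=9996+17·153=12597
Read S(19,16) = 527136, S(19,17) = 12597.

527136, 12597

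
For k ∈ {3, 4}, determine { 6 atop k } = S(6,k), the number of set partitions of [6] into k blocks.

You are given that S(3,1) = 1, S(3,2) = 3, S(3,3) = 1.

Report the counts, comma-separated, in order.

90, 65

[4] T[4,1]:1*1+0=1 · T[4,2]:2*3+1=7 · T[4,3]:3*1+3=6 · T[4,4]:4*0+1=1
[5] T[5,2]:2*7+1=15 · T[5,3]:3*6+7=25 · T[5,4]:4*1+6=10
[6] T[6,3]:3*25+15=90 · T[6,4]:4*10+25=65
Read S(6,3) = 90, S(6,4) = 65.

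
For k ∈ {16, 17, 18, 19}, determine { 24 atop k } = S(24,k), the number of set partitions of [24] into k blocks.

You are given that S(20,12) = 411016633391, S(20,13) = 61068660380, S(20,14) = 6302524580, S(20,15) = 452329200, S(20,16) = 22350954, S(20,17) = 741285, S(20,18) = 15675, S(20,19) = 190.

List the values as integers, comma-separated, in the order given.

[21] T[21,13]:13*61068660380+411016633391=1204909218331 · T[21,14]:14*6302524580+61068660380=149304004500 · T[21,15]:15*452329200+6302524580=13087462580 · T[21,16]:16*22350954+452329200=809944464 · T[21,17]:17*741285+22350954=34952799 · T[21,18]:18*15675+741285=1023435 · T[21,19]:19*190+15675=19285
[22] T[22,14]:14*149304004500+1204909218331=3295165281331 · T[22,15]:15*13087462580+149304004500=345615943200 · T[22,16]:16*809944464+13087462580=26046574004 · T[22,17]:17*34952799+809944464=1404142047 · T[22,18]:18*1023435+34952799=53374629 · T[22,19]:19*19285+1023435=1389850
[23] T[23,15]:15*345615943200+3295165281331=8479404429331 · T[23,16]:16*26046574004+345615943200=762361127264 · T[23,17]:17*1404142047+26046574004=49916988803 · T[23,18]:18*53374629+1404142047=2364885369 · T[23,19]:19*1389850+53374629=79781779
[24] T[24,16]:16*762361127264+8479404429331=20677182465555 · T[24,17]:17*49916988803+762361127264=1610949936915 · T[24,18]:18*2364885369+49916988803=92484925445 · T[24,19]:19*79781779+2364885369=3880739170
Read S(24,16) = 20677182465555, S(24,17) = 1610949936915, S(24,18) = 92484925445, S(24,19) = 3880739170.

20677182465555, 1610949936915, 92484925445, 3880739170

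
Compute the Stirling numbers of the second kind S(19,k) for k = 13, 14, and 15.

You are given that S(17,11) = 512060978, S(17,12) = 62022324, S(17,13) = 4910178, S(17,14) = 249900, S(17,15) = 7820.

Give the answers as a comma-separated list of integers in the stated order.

2892439160, 243577530, 13916778

r18: T_18,12=12×62022324+512060978=1256328866; T_18,13=13×4910178+62022324=125854638; T_18,14=14×249900+4910178=8408778; T_18,15=15×7820+249900=367200
r19: T_19,13=13×125854638+1256328866=2892439160; T_19,14=14×8408778+125854638=243577530; T_19,15=15×367200+8408778=13916778
Read S(19,13) = 2892439160, S(19,14) = 243577530, S(19,15) = 13916778.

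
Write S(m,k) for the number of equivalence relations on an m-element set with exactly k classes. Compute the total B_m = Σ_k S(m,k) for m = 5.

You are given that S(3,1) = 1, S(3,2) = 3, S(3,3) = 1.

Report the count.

row 4: T[4][1]=1·1+0=1  T[4][2]=2·3+1=7  T[4][3]=3·1+3=6  T[4][4]=4·0+1=1
row 5: T[5][1]=1·1+0=1  T[5][2]=2·7+1=15  T[5][3]=3·6+7=25  T[5][4]=4·1+6=10  T[5][5]=5·0+1=1
B_5 = ΣS(5,k) = 1+15+25+10+1 = 52

52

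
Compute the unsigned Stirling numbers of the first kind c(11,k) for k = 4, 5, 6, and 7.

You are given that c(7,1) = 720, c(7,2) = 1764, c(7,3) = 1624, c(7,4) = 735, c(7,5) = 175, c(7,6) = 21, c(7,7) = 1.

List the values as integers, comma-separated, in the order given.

8409500, 3416930, 902055, 157773

[8] T[8,1]:7*720+0=5040 · T[8,2]:7*1764+720=13068 · T[8,3]:7*1624+1764=13132 · T[8,4]:7*735+1624=6769 · T[8,5]:7*175+735=1960 · T[8,6]:7*21+175=322 · T[8,7]:7*1+21=28
[9] T[9,2]:8*13068+5040=109584 · T[9,3]:8*13132+13068=118124 · T[9,4]:8*6769+13132=67284 · T[9,5]:8*1960+6769=22449 · T[9,6]:8*322+1960=4536 · T[9,7]:8*28+322=546
[10] T[10,3]:9*118124+109584=1172700 · T[10,4]:9*67284+118124=723680 · T[10,5]:9*22449+67284=269325 · T[10,6]:9*4536+22449=63273 · T[10,7]:9*546+4536=9450
[11] T[11,4]:10*723680+1172700=8409500 · T[11,5]:10*269325+723680=3416930 · T[11,6]:10*63273+269325=902055 · T[11,7]:10*9450+63273=157773
Read c(11,4) = 8409500, c(11,5) = 3416930, c(11,6) = 902055, c(11,7) = 157773.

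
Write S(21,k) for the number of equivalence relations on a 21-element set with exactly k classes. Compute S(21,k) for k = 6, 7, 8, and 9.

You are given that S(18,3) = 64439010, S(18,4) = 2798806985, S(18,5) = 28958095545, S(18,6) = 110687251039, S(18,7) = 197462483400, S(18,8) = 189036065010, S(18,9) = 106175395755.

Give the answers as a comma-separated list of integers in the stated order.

26585679462804, 82310957214948, 132511015347084, 123272476465204

[19] T[19,4]:4*2798806985+64439010=11259666950 · T[19,5]:5*28958095545+2798806985=147589284710 · T[19,6]:6*110687251039+28958095545=693081601779 · T[19,7]:7*197462483400+110687251039=1492924634839 · T[19,8]:8*189036065010+197462483400=1709751003480 · T[19,9]:9*106175395755+189036065010=1144614626805
[20] T[20,5]:5*147589284710+11259666950=749206090500 · T[20,6]:6*693081601779+147589284710=4306078895384 · T[20,7]:7*1492924634839+693081601779=11143554045652 · T[20,8]:8*1709751003480+1492924634839=15170932662679 · T[20,9]:9*1144614626805+1709751003480=12011282644725
[21] T[21,6]:6*4306078895384+749206090500=26585679462804 · T[21,7]:7*11143554045652+4306078895384=82310957214948 · T[21,8]:8*15170932662679+11143554045652=132511015347084 · T[21,9]:9*12011282644725+15170932662679=123272476465204
Read S(21,6) = 26585679462804, S(21,7) = 82310957214948, S(21,8) = 132511015347084, S(21,9) = 123272476465204.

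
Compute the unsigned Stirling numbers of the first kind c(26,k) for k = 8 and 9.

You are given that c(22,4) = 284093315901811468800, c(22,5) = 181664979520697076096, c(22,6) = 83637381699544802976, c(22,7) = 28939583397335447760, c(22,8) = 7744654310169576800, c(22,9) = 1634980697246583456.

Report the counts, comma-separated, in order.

@23  (23,5):181664979520697076096·22+284093315901811468800→4280722865357147142912, (23,6):83637381699544802976·22+181664979520697076096→2021687376910682741568, (23,7):28939583397335447760·22+83637381699544802976→720308216440924653696, (23,8):7744654310169576800·22+28939583397335447760→199321978221066137360, (23,9):1634980697246583456·22+7744654310169576800→43714229649594412832
@24  (24,6):2021687376910682741568·23+4280722865357147142912→50779532534302850198976, (24,7):720308216440924653696·23+2021687376910682741568→18588776355051949776576, (24,8):199321978221066137360·23+720308216440924653696→5304713715525445812976, (24,9):43714229649594412832·23+199321978221066137360→1204749260161737632496
@25  (25,7):18588776355051949776576·24+50779532534302850198976→496910165055549644836800, (25,8):5304713715525445812976·24+18588776355051949776576→145901905527662649288000, (25,9):1204749260161737632496·24+5304713715525445812976→34218695959407148992880
@26  (26,8):145901905527662649288000·25+496910165055549644836800→4144457803247115877036800, (26,9):34218695959407148992880·25+145901905527662649288000→1001369304512841374110000
Read c(26,8) = 4144457803247115877036800, c(26,9) = 1001369304512841374110000.

4144457803247115877036800, 1001369304512841374110000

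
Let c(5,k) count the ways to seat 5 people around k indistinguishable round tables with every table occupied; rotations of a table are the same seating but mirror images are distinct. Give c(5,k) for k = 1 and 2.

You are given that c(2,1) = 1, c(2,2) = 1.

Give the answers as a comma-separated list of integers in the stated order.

24, 50

row 3: T[3][1]=2·1+0=2  T[3][2]=2·1+1=3
row 4: T[4][1]=3·2+0=6  T[4][2]=3·3+2=11
row 5: T[5][1]=4·6+0=24  T[5][2]=4·11+6=50
Read c(5,1) = 24, c(5,2) = 50.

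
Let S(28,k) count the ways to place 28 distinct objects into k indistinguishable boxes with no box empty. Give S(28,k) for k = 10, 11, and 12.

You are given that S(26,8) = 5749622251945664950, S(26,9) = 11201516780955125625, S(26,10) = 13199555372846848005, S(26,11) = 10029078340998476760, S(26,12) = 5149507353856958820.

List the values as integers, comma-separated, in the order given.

[27] T[27,9]:9*11201516780955125625+5749622251945664950=106563273280541795575 · T[27,10]:10*13199555372846848005+11201516780955125625=143197070509423605675 · T[27,11]:11*10029078340998476760+13199555372846848005=123519417123830092365 · T[27,12]:12*5149507353856958820+10029078340998476760=71823166587281982600
[28] T[28,10]:10*143197070509423605675+106563273280541795575=1538533978374777852325 · T[28,11]:11*123519417123830092365+143197070509423605675=1501910658871554621690 · T[28,12]:12*71823166587281982600+123519417123830092365=985397416171213883565
Read S(28,10) = 1538533978374777852325, S(28,11) = 1501910658871554621690, S(28,12) = 985397416171213883565.

1538533978374777852325, 1501910658871554621690, 985397416171213883565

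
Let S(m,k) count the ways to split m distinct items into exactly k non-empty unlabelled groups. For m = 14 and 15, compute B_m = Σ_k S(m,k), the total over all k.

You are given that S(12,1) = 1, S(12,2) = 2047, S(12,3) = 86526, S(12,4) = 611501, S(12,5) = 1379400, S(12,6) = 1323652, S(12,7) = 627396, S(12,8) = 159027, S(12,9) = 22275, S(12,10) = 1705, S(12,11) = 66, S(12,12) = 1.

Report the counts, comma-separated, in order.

190899322, 1382958545

[13] T[13,1]:1*1+0=1 · T[13,2]:2*2047+1=4095 · T[13,3]:3*86526+2047=261625 · T[13,4]:4*611501+86526=2532530 · T[13,5]:5*1379400+611501=7508501 · T[13,6]:6*1323652+1379400=9321312 · T[13,7]:7*627396+1323652=5715424 · T[13,8]:8*159027+627396=1899612 · T[13,9]:9*22275+159027=359502 · T[13,10]:10*1705+22275=39325 · T[13,11]:11*66+1705=2431 · T[13,12]:12*1+66=78 · T[13,13]:13*0+1=1
[14] T[14,1]:1*1+0=1 · T[14,2]:2*4095+1=8191 · T[14,3]:3*261625+4095=788970 · T[14,4]:4*2532530+261625=10391745 · T[14,5]:5*7508501+2532530=40075035 · T[14,6]:6*9321312+7508501=63436373 · T[14,7]:7*5715424+9321312=49329280 · T[14,8]:8*1899612+5715424=20912320 · T[14,9]:9*359502+1899612=5135130 · T[14,10]:10*39325+359502=752752 · T[14,11]:11*2431+39325=66066 · T[14,12]:12*78+2431=3367 · T[14,13]:13*1+78=91 · T[14,14]:14*0+1=1
[15] T[15,1]:1*1+0=1 · T[15,2]:2*8191+1=16383 · T[15,3]:3*788970+8191=2375101 · T[15,4]:4*10391745+788970=42355950 · T[15,5]:5*40075035+10391745=210766920 · T[15,6]:6*63436373+40075035=420693273 · T[15,7]:7*49329280+63436373=408741333 · T[15,8]:8*20912320+49329280=216627840 · T[15,9]:9*5135130+20912320=67128490 · T[15,10]:10*752752+5135130=12662650 · T[15,11]:11*66066+752752=1479478 · T[15,12]:12*3367+66066=106470 · T[15,13]:13*91+3367=4550 · T[15,14]:14*1+91=105 · T[15,15]:15*0+1=1
B_14 = ΣS(14,k) = 1+8191+788970+10391745+40075035+63436373+49329280+20912320+5135130+752752+66066+3367+91+1 = 190899322
B_15 = ΣS(15,k) = 1+16383+2375101+42355950+210766920+420693273+408741333+216627840+67128490+12662650+1479478+106470+4550+105+1 = 1382958545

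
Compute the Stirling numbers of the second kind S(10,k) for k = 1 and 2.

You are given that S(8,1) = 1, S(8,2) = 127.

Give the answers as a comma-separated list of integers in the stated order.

1, 511

[9] T[9,1]:1*1+0=1 · T[9,2]:2*127+1=255
[10] T[10,1]:1*1+0=1 · T[10,2]:2*255+1=511
Read S(10,1) = 1, S(10,2) = 511.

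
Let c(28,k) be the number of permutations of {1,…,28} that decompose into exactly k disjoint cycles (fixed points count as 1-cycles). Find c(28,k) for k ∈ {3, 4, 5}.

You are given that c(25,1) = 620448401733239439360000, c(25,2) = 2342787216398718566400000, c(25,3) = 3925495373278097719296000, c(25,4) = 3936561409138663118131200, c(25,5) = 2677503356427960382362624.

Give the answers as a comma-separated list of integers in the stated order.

row 26: T[26][1]=25·620448401733239439360000+0=15511210043330985984000000  T[26][2]=25·2342787216398718566400000+620448401733239439360000=59190128811701203599360000  T[26][3]=25·3925495373278097719296000+2342787216398718566400000=100480171548351161548800000  T[26][4]=25·3936561409138663118131200+3925495373278097719296000=102339530601744675672576000  T[26][5]=25·2677503356427960382362624+3936561409138663118131200=70874145319837672677196800
row 27: T[27][2]=26·59190128811701203599360000+15511210043330985984000000=1554454559147562279567360000  T[27][3]=26·100480171548351161548800000+59190128811701203599360000=2671674589068831403868160000  T[27][4]=26·102339530601744675672576000+100480171548351161548800000=2761307967193712729035776000  T[27][5]=26·70874145319837672677196800+102339530601744675672576000=1945067308917524165279692800
row 28: T[28][3]=27·2671674589068831403868160000+1554454559147562279567360000=73689668464006010184007680000  T[28][4]=27·2761307967193712729035776000+2671674589068831403868160000=77226989703299075087834112000  T[28][5]=27·1945067308917524165279692800+2761307967193712729035776000=55278125307966865191587481600
Read c(28,3) = 73689668464006010184007680000, c(28,4) = 77226989703299075087834112000, c(28,5) = 55278125307966865191587481600.

73689668464006010184007680000, 77226989703299075087834112000, 55278125307966865191587481600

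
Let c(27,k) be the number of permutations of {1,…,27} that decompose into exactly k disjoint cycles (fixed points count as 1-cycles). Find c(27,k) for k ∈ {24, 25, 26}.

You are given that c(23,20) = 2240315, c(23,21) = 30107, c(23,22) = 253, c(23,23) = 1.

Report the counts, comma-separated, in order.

6160050, 58500, 351

i=24: T(24,21)=2240315+23·30107=2932776 | T(24,22)=30107+23·253=35926 | T(24,23)=253+23·1=276 | T(24,24)=1+23·0=1
i=25: T(25,22)=2932776+24·35926=3795000 | T(25,23)=35926+24·276=42550 | T(25,24)=276+24·1=300 | T(25,25)=1+24·0=1
i=26: T(26,23)=3795000+25·42550=4858750 | T(26,24)=42550+25·300=50050 | T(26,25)=300+25·1=325 | T(26,26)=1+25·0=1
i=27: T(27,24)=4858750+26·50050=6160050 | T(27,25)=50050+26·325=58500 | T(27,26)=325+26·1=351
Read c(27,24) = 6160050, c(27,25) = 58500, c(27,26) = 351.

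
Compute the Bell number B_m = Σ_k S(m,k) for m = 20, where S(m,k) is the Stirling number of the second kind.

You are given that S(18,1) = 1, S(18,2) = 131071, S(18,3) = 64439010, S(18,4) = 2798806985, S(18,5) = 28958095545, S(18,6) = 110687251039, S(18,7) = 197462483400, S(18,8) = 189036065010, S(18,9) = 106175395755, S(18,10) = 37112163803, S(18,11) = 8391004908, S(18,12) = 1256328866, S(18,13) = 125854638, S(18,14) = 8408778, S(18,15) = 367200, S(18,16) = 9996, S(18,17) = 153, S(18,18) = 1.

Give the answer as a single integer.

[19] T[19,1]:1*1+0=1 · T[19,2]:2*131071+1=262143 · T[19,3]:3*64439010+131071=193448101 · T[19,4]:4*2798806985+64439010=11259666950 · T[19,5]:5*28958095545+2798806985=147589284710 · T[19,6]:6*110687251039+28958095545=693081601779 · T[19,7]:7*197462483400+110687251039=1492924634839 · T[19,8]:8*189036065010+197462483400=1709751003480 · T[19,9]:9*106175395755+189036065010=1144614626805 · T[19,10]:10*37112163803+106175395755=477297033785 · T[19,11]:11*8391004908+37112163803=129413217791 · T[19,12]:12*1256328866+8391004908=23466951300 · T[19,13]:13*125854638+1256328866=2892439160 · T[19,14]:14*8408778+125854638=243577530 · T[19,15]:15*367200+8408778=13916778 · T[19,16]:16*9996+367200=527136 · T[19,17]:17*153+9996=12597 · T[19,18]:18*1+153=171 · T[19,19]:19*0+1=1
[20] T[20,1]:1*1+0=1 · T[20,2]:2*262143+1=524287 · T[20,3]:3*193448101+262143=580606446 · T[20,4]:4*11259666950+193448101=45232115901 · T[20,5]:5*147589284710+11259666950=749206090500 · T[20,6]:6*693081601779+147589284710=4306078895384 · T[20,7]:7*1492924634839+693081601779=11143554045652 · T[20,8]:8*1709751003480+1492924634839=15170932662679 · T[20,9]:9*1144614626805+1709751003480=12011282644725 · T[20,10]:10*477297033785+1144614626805=5917584964655 · T[20,11]:11*129413217791+477297033785=1900842429486 · T[20,12]:12*23466951300+129413217791=411016633391 · T[20,13]:13*2892439160+23466951300=61068660380 · T[20,14]:14*243577530+2892439160=6302524580 · T[20,15]:15*13916778+243577530=452329200 · T[20,16]:16*527136+13916778=22350954 · T[20,17]:17*12597+527136=741285 · T[20,18]:18*171+12597=15675 · T[20,19]:19*1+171=190 · T[20,20]:20*0+1=1
B_20 = ΣS(20,k) = 1+524287+580606446+45232115901+749206090500+4306078895384+11143554045652+15170932662679+12011282644725+5917584964655+1900842429486+411016633391+61068660380+6302524580+452329200+22350954+741285+15675+190+1 = 51724158235372

51724158235372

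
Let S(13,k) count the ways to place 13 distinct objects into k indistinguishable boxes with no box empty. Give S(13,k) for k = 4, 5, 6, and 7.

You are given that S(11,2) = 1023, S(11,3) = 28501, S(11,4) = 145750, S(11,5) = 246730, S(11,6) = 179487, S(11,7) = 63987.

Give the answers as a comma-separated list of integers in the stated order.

2532530, 7508501, 9321312, 5715424

r12: T_12,3=3×28501+1023=86526; T_12,4=4×145750+28501=611501; T_12,5=5×246730+145750=1379400; T_12,6=6×179487+246730=1323652; T_12,7=7×63987+179487=627396
r13: T_13,4=4×611501+86526=2532530; T_13,5=5×1379400+611501=7508501; T_13,6=6×1323652+1379400=9321312; T_13,7=7×627396+1323652=5715424
Read S(13,4) = 2532530, S(13,5) = 7508501, S(13,6) = 9321312, S(13,7) = 5715424.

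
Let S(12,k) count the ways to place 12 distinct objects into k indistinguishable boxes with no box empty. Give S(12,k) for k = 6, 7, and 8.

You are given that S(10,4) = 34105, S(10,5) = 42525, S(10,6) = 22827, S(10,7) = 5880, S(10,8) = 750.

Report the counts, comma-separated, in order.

1323652, 627396, 159027

row 11: T[11][5]=5·42525+34105=246730  T[11][6]=6·22827+42525=179487  T[11][7]=7·5880+22827=63987  T[11][8]=8·750+5880=11880
row 12: T[12][6]=6·179487+246730=1323652  T[12][7]=7·63987+179487=627396  T[12][8]=8·11880+63987=159027
Read S(12,6) = 1323652, S(12,7) = 627396, S(12,8) = 159027.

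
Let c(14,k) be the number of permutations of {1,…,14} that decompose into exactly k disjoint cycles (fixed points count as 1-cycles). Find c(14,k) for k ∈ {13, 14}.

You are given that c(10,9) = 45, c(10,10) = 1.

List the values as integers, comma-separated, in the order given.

91, 1

r11: T_11,10=10×1+45=55; T_11,11=10×0+1=1
r12: T_12,11=11×1+55=66; T_12,12=11×0+1=1
r13: T_13,12=12×1+66=78; T_13,13=12×0+1=1
r14: T_14,13=13×1+78=91; T_14,14=13×0+1=1
Read c(14,13) = 91, c(14,14) = 1.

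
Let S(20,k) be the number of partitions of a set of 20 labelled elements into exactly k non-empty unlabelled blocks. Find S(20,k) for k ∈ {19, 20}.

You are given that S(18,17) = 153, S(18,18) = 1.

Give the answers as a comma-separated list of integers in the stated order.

@19  (19,18):1·18+153→171, (19,19):0·19+1→1
@20  (20,19):1·19+171→190, (20,20):0·20+1→1
Read S(20,19) = 190, S(20,20) = 1.

190, 1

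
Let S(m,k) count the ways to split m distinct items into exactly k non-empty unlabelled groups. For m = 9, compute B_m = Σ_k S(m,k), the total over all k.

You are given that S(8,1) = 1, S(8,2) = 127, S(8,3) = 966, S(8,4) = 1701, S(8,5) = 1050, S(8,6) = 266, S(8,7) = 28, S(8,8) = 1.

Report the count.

21147

r9: T_9,1=1×1+0=1; T_9,2=2×127+1=255; T_9,3=3×966+127=3025; T_9,4=4×1701+966=7770; T_9,5=5×1050+1701=6951; T_9,6=6×266+1050=2646; T_9,7=7×28+266=462; T_9,8=8×1+28=36; T_9,9=9×0+1=1
B_9 = ΣS(9,k) = 1+255+3025+7770+6951+2646+462+36+1 = 21147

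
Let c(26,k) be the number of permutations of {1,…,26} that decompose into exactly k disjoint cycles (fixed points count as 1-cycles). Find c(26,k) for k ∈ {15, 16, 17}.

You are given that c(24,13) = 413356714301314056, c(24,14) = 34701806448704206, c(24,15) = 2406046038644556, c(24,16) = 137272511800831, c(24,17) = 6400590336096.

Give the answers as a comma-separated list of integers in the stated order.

3557372853474553750, 234961569422786050, 12972753318542875

row 25: T[25][14]=24·34701806448704206+413356714301314056=1246200069070215000  T[25][15]=24·2406046038644556+34701806448704206=92446911376173550  T[25][16]=24·137272511800831+2406046038644556=5700586321864500  T[25][17]=24·6400590336096+137272511800831=290886679867135
row 26: T[26][15]=25·92446911376173550+1246200069070215000=3557372853474553750  T[26][16]=25·5700586321864500+92446911376173550=234961569422786050  T[26][17]=25·290886679867135+5700586321864500=12972753318542875
Read c(26,15) = 3557372853474553750, c(26,16) = 234961569422786050, c(26,17) = 12972753318542875.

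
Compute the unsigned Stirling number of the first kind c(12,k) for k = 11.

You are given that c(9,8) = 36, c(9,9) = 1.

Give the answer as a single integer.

[10] T[10,9]:9*1+36=45 · T[10,10]:9*0+1=1
[11] T[11,10]:10*1+45=55 · T[11,11]:10*0+1=1
[12] T[12,11]:11*1+55=66
Read c(12,11) = 66.

66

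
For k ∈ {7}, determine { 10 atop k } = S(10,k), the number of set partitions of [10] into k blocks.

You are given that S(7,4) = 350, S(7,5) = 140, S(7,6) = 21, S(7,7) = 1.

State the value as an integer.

i=8: T(8,5)=350+5·140=1050 | T(8,6)=140+6·21=266 | T(8,7)=21+7·1=28
i=9: T(9,6)=1050+6·266=2646 | T(9,7)=266+7·28=462
i=10: T(10,7)=2646+7·462=5880
Read S(10,7) = 5880.

5880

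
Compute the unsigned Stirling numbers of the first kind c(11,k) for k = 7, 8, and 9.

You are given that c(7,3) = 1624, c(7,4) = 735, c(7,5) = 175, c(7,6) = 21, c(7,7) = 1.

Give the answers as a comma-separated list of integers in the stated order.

@8  (8,4):735·7+1624→6769, (8,5):175·7+735→1960, (8,6):21·7+175→322, (8,7):1·7+21→28, (8,8):0·7+1→1
@9  (9,5):1960·8+6769→22449, (9,6):322·8+1960→4536, (9,7):28·8+322→546, (9,8):1·8+28→36, (9,9):0·8+1→1
@10  (10,6):4536·9+22449→63273, (10,7):546·9+4536→9450, (10,8):36·9+546→870, (10,9):1·9+36→45
@11  (11,7):9450·10+63273→157773, (11,8):870·10+9450→18150, (11,9):45·10+870→1320
Read c(11,7) = 157773, c(11,8) = 18150, c(11,9) = 1320.

157773, 18150, 1320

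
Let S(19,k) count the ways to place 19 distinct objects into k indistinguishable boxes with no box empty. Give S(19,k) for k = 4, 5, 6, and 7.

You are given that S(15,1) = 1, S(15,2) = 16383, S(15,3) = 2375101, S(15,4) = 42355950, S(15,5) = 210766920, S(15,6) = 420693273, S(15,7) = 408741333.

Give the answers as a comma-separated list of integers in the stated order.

11259666950, 147589284710, 693081601779, 1492924634839

i=16: T(16,1)=0+1·1=1 | T(16,2)=1+2·16383=32767 | T(16,3)=16383+3·2375101=7141686 | T(16,4)=2375101+4·42355950=171798901 | T(16,5)=42355950+5·210766920=1096190550 | T(16,6)=210766920+6·420693273=2734926558 | T(16,7)=420693273+7·408741333=3281882604
i=17: T(17,2)=1+2·32767=65535 | T(17,3)=32767+3·7141686=21457825 | T(17,4)=7141686+4·171798901=694337290 | T(17,5)=171798901+5·1096190550=5652751651 | T(17,6)=1096190550+6·2734926558=17505749898 | T(17,7)=2734926558+7·3281882604=25708104786
i=18: T(18,3)=65535+3·21457825=64439010 | T(18,4)=21457825+4·694337290=2798806985 | T(18,5)=694337290+5·5652751651=28958095545 | T(18,6)=5652751651+6·17505749898=110687251039 | T(18,7)=17505749898+7·25708104786=197462483400
i=19: T(19,4)=64439010+4·2798806985=11259666950 | T(19,5)=2798806985+5·28958095545=147589284710 | T(19,6)=28958095545+6·110687251039=693081601779 | T(19,7)=110687251039+7·197462483400=1492924634839
Read S(19,4) = 11259666950, S(19,5) = 147589284710, S(19,6) = 693081601779, S(19,7) = 1492924634839.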